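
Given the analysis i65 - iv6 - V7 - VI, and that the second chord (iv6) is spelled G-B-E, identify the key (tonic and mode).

B minor

The anchor chord is a minor triad on E, labeled iv6.
If E is scale degree 4 and the mode makes that degree carry a minor triad, the tonic is B and the mode is minor.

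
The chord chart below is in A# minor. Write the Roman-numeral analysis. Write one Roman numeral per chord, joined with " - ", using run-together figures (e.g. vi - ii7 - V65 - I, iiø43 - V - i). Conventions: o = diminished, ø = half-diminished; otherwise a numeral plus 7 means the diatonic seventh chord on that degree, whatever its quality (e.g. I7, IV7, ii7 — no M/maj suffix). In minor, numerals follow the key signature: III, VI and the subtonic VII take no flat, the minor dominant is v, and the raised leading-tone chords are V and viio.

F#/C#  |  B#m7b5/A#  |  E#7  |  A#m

F#/C# has root F#, degree 6 in A# minor, so VI64.
B#m7b5/A#: root B# is the supertonic; half-diminished seventh chord there is iiø42.
E#7: dominant seventh chord on E# = scale degree 5 → V7.
A#m: root A# is the tonic; minor triad there is i.

VI64 - iiø42 - V7 - i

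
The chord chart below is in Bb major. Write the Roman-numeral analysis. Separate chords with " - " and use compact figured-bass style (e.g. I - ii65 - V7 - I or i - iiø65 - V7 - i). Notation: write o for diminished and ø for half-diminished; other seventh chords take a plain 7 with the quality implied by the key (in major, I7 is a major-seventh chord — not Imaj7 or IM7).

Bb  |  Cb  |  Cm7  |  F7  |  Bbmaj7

I - bII - ii7 - V7 - I7

Bb has root Bb, degree 1 in Bb major, so I.
Cb is non-diatonic — a major triad on the lowered supertonic (Cb): the Neapolitan chord, bII.
Cm7: minor seventh chord on C = scale degree 2 → ii7.
F7: dominant seventh chord on F = scale degree 5 → V7.
Bbmaj7: major seventh chord on Bb = scale degree 1 → I7.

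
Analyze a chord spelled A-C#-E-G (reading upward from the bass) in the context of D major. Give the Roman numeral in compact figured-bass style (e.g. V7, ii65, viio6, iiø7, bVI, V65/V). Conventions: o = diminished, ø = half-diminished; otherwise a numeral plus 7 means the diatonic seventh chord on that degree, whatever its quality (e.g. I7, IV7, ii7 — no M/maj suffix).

Stacked in thirds the chord is A-C#-E-G: a dominant seventh chord on A.
A is scale degree 5 in D major, and a dominant seventh chord on that degree is written V7.

V7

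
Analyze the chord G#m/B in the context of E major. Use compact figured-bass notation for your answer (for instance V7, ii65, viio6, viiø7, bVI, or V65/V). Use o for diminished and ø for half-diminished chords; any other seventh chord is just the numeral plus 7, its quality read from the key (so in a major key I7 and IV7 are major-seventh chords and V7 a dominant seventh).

iii6

The pitches G#-B-D# form a minor triad rooted on G#.
G# is scale degree 3 in E major, and a minor triad on that degree is written iii.
With B in the bass the chord is in first inversion, so the figured bass is 6.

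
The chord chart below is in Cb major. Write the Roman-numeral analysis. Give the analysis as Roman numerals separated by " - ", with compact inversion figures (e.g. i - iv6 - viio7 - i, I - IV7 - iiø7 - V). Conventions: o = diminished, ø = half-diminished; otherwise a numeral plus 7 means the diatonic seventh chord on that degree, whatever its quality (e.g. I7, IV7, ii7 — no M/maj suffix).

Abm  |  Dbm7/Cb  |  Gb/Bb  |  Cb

Abm: root Ab is the submediant; minor triad there is vi.
Dbm7/Cb: root Db is the supertonic; minor seventh chord there is ii42.
Gb/Bb has root Gb, degree 5 in Cb major, so V6.
Cb: root Cb is the tonic; major triad there is I.

vi - ii42 - V6 - I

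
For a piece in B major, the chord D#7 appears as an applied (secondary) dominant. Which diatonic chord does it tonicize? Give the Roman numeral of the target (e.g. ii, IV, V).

vi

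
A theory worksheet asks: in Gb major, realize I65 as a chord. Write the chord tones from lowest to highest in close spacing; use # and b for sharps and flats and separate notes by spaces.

The numeral's case and figure indicate a major seventh chord. In Gb major its root, the tonic, is Gb.
Stacking thirds from Gb gives Gb-Bb-Db-F.
With the 65 figure the chord is in first inversion; from the bass Bb upward in close position it reads Bb-Db-F-Gb.

Bb Db F Gb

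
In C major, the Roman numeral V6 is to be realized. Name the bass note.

B

V in C major has root G; the chord is G-B-D.
The figure 6 means first inversion — the third is in the bass.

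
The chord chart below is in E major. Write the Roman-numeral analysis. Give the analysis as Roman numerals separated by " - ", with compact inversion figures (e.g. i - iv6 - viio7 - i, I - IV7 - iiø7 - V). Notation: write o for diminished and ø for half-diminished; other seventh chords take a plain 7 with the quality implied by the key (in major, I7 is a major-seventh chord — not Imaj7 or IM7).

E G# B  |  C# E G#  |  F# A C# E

I - vi - ii7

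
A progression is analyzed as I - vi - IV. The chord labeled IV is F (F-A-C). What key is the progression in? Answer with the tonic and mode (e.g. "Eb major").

The anchor chord is a major triad on F, labeled IV.
Counting down 3 scale steps from F places the tonic on C; a major triad on degree 4 is diatonic only in major.

C major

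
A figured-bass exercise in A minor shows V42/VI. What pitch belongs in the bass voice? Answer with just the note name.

Bb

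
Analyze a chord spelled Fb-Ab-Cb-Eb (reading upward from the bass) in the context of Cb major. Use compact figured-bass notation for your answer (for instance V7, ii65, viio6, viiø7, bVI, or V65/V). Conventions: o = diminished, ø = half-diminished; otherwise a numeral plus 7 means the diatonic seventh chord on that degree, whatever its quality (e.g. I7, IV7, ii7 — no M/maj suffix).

The pitches Fb-Ab-Cb-Eb form a major seventh chord rooted on Fb.
In Cb major, Fb is the subdominant; the diatonic major seventh chord there is IV7.

IV7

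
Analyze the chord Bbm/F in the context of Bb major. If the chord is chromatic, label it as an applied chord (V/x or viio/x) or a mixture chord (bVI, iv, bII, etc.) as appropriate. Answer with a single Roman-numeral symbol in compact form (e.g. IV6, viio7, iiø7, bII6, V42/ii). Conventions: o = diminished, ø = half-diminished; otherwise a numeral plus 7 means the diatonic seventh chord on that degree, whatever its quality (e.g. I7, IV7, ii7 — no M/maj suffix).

Stacked in thirds the chord is Bb-Db-F: a minor triad on Bb.
Bb is the first degree of Bb major. This is the minor tonic, borrowed from the parallel minor.
With F in the bass the chord is in second inversion, so the figured bass is 64.

i64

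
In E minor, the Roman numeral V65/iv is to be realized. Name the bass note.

The applied chord V65/iv is rooted on E: E-G#-B-D.
The figure 65 means first inversion — the third is in the bass.

G#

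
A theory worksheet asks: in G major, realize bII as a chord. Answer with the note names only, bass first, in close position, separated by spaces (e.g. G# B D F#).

bII is the Neapolitan chord — a major triad on the lowered second degree. In G major that root is Ab.
So the chord is Ab-C-Eb.

Ab C Eb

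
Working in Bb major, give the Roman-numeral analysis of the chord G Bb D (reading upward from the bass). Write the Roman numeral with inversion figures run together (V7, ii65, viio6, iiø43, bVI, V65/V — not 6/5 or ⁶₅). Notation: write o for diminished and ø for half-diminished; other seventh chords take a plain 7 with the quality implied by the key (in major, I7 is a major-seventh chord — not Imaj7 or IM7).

vi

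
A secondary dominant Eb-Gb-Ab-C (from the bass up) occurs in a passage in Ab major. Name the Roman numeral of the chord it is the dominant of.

The chord is a dominant seventh chord on Ab.
A dominant resolves down a perfect fifth: Ab → Db. In Ab major, Db is scale degree 4, i.e. IV.

IV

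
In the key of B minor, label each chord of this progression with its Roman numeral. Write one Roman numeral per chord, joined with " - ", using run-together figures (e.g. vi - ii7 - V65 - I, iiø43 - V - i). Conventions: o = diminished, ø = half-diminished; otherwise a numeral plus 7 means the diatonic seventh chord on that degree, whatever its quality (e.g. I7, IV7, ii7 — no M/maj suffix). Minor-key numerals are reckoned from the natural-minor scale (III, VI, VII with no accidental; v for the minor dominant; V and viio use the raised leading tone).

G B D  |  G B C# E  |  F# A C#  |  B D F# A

VI - iiø43 - v - i7

G-B-D: root G is the submediant; major triad there is VI.
G-B-C#-E: half-diminished seventh chord on C# = scale degree 2 → iiø43.
F#-A-C#: minor triad on F# = scale degree 5 → v.
B-D-F#-A: minor seventh chord on B = scale degree 1 → i7.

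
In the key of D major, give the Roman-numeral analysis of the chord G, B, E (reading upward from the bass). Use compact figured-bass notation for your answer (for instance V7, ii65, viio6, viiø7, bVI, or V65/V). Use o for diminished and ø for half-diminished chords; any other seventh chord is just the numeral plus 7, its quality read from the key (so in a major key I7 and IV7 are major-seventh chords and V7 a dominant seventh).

ii6

Stacked in thirds the chord is E-G-B: a minor triad on E.
In D major, E is the supertonic; the diatonic minor triad there is ii.
With G in the bass the chord is in first inversion, so the figured bass is 6.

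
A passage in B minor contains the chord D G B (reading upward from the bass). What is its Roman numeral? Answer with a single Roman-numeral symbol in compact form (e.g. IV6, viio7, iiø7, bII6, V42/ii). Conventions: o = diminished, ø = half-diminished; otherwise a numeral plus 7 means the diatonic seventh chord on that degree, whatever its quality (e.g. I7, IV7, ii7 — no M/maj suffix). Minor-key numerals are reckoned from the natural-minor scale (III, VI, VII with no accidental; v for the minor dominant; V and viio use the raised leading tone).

Stacked in thirds the chord is G-B-D: a major triad on G.
In B minor, G is the submediant; the diatonic major triad there is VI.
With D in the bass the chord is in second inversion, so the figured bass is 64.

VI64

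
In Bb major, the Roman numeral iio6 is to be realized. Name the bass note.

Eb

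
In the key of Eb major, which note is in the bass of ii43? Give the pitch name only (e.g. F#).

ii in Eb major has root F; the chord is F-Ab-C-Eb.
The figure 43 means second inversion — the fifth is in the bass.

C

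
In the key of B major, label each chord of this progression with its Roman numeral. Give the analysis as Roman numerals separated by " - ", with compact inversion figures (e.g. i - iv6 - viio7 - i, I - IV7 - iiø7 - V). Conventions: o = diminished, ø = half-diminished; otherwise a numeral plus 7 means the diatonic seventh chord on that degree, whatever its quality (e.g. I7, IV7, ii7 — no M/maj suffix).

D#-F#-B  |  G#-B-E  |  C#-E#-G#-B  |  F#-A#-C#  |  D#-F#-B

D#-F#-B: major triad on B = scale degree 1 → I6.
G#-B-E has root E, degree 4 in B major, so IV6.
C#-E#-G#-B is the secondary dominant of V (dominant seventh chord on C#): V7/V.
F#-A#-C#: major triad on F# = scale degree 5 → V.
D#-F#-B: root B is the tonic; major triad there is I6.

I6 - IV6 - V7/V - V - I6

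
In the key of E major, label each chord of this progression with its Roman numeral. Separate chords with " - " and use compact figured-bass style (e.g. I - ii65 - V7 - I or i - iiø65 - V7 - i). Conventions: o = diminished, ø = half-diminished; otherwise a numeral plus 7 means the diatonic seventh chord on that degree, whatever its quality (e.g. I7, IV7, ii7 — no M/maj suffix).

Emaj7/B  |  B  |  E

Emaj7/B has root E, degree 1 in E major, so I43.
B has root B, degree 5 in E major, so V.
E has root E, degree 1 in E major, so I.

I43 - V - I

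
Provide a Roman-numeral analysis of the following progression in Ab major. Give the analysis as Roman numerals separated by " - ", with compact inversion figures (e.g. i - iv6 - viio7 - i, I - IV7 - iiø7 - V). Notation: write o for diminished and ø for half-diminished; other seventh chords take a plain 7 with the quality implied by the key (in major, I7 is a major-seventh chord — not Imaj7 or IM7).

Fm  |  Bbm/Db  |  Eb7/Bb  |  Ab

Fm: minor triad on F = scale degree 6 → vi.
Bbm/Db has root Bb, degree 2 in Ab major, so ii6.
Eb7/Bb has root Eb, degree 5 in Ab major, so V43.
Ab has root Ab, degree 1 in Ab major, so I.

vi - ii6 - V43 - I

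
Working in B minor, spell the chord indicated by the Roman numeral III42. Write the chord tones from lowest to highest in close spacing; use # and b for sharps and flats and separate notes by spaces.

C# D F# A

The numeral's case and figure indicate a major seventh chord. In B minor its root, the third degree, is D.
That chord is spelled D-F#-A-C#.
With the 42 figure the chord is in third inversion; from the bass C# upward in close position it reads C#-D-F#-A.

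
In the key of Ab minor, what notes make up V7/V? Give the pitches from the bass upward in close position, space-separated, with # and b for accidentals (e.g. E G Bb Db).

Bb D F Ab

The slash means an applied dominant: we want the dominant of V. In Ab minor, V is Eb major, and its dominant is built on Bb.
Building a dominant seventh chord on Bb gives Bb-D-F-Ab.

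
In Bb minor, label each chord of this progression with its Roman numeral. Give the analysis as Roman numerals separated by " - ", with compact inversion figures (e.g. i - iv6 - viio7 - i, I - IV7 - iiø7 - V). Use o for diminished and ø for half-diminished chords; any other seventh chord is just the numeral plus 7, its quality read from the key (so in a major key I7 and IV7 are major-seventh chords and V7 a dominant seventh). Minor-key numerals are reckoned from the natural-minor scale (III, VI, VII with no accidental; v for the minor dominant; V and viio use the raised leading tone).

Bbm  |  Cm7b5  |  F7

i - iiø7 - V7

Bbm: minor triad on Bb = scale degree 1 → i.
Cm7b5: root C is the supertonic; half-diminished seventh chord there is iiø7.
F7: root F is the dominant; dominant seventh chord there is V7.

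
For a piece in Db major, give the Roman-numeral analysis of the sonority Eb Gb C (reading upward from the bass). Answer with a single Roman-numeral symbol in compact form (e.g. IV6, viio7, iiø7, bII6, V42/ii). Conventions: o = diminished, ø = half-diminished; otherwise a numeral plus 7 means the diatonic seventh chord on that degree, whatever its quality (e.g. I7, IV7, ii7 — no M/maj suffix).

viio6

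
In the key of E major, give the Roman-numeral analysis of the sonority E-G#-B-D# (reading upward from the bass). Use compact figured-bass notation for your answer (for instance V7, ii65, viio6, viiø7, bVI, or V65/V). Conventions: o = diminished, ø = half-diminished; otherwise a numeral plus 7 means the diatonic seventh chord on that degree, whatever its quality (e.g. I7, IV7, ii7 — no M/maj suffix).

The pitches E-G#-B-D# form a major seventh chord rooted on E.
E is scale degree 1 in E major, and a major seventh chord on that degree is written I7.

I7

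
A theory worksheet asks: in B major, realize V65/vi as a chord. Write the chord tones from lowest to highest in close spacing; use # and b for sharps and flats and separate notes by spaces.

F## A# C# D#

The slash means an applied dominant: we want the dominant of vi. In B major, vi is G# minor, and its dominant is built on D#.
Building a dominant seventh chord on D# gives D#-F##-A#-C#.
The figured bass 65 indicates first inversion, placing the third (F##) in the bass: F##-A#-C#-D#.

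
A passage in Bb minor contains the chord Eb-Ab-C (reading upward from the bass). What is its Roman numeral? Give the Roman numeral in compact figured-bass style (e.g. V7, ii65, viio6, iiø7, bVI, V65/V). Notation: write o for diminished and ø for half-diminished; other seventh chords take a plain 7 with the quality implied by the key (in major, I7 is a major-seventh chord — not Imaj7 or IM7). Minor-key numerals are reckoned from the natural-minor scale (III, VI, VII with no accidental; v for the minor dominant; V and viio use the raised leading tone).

VII64

Stacked in thirds the chord is Ab-C-Eb: a major triad on Ab.
In Bb minor, Ab is the subtonic; the diatonic major triad there is VII.
With Eb in the bass the chord is in second inversion, so the figured bass is 64.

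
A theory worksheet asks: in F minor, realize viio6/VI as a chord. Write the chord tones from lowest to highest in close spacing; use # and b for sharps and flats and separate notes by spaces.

Eb Gb C

The slash marks an applied leading-tone chord: viio of VI. In F minor, VI is Db, so the leading tone to it is C, a half step below.
Building a diminished triad on C gives C-Eb-Gb.
With the 6 figure the chord is in first inversion; from the bass Eb upward in close position it reads Eb-Gb-C.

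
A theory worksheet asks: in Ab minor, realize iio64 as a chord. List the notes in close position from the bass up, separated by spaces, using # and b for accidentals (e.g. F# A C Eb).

Fb Bb Db

In Ab minor, the supertonic is Bb, and the diatonic chord built there is a diminished triad.
Stacking thirds from Bb gives Bb-Db-Fb.
The figured bass 64 indicates second inversion, placing the fifth (Fb) in the bass: Fb-Bb-Db.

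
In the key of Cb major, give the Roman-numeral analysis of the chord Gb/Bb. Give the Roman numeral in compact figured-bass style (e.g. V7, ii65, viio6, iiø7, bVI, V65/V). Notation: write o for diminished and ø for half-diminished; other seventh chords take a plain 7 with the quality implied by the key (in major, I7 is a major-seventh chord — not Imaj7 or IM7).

Stacked in thirds the chord is Gb-Bb-Db: a major triad on Gb.
Gb is scale degree 5 in Cb major, and a major triad on that degree is written V.
With Bb in the bass the chord is in first inversion, so the figured bass is 6.

V6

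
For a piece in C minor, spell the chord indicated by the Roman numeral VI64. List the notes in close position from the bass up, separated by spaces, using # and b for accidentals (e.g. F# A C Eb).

In C minor, the submediant is Ab, and the diatonic chord built there is a major triad.
Stacking thirds from Ab gives Ab-C-Eb.
The figured bass 64 indicates second inversion, placing the fifth (Eb) in the bass: Eb-Ab-C.

Eb Ab C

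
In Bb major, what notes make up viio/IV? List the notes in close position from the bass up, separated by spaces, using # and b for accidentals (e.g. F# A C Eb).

D F Ab

viio/IV is a secondary leading-tone chord. The target IV is Eb in Bb major; the applied chord is rooted a semitone below, on D.
Building a diminished triad on D gives D-F-Ab.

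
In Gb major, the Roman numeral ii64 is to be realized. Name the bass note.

Eb

ii in Gb major has root Ab; the chord is Ab-Cb-Eb.
The figure 64 means second inversion — the fifth is in the bass.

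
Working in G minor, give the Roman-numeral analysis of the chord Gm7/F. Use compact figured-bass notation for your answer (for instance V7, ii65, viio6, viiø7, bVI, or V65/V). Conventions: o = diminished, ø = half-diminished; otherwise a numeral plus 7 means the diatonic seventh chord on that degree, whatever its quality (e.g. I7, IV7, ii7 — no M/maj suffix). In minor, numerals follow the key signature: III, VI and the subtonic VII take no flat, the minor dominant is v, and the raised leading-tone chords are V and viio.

The pitches G-Bb-D-F form a minor seventh chord rooted on G.
In G minor, G is the tonic; the diatonic minor seventh chord there is i7.
With F in the bass the chord is in third inversion, so the figured bass is 42.

i42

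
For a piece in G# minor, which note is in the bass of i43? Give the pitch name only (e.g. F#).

i in G# minor has root G#; the chord is G#-B-D#-F#.
The figure 43 means second inversion — the fifth is in the bass.

D#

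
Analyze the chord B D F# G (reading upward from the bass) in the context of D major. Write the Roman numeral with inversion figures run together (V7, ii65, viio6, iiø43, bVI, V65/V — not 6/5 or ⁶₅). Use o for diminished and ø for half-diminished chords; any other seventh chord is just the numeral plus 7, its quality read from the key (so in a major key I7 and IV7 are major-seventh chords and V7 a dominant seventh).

IV65

The pitches G-B-D-F# form a major seventh chord rooted on G.
G is scale degree 4 in D major, and a major seventh chord on that degree is written IV7.
With B in the bass the chord is in first inversion, so the figured bass is 65.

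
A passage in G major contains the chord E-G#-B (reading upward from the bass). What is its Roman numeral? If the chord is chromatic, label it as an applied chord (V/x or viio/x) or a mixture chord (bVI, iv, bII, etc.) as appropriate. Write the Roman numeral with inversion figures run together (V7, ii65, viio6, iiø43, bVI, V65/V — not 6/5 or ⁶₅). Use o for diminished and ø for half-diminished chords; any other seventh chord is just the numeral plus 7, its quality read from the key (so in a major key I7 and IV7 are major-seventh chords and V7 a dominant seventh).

The pitches E-G#-B form a major triad rooted on E.
E is not a diatonic chord root with this quality in G major, but it lies a perfect fifth above A (ii), so the chord functions as an applied dominant of ii.

V/ii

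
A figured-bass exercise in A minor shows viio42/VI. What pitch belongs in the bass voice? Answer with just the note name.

Db

The applied chord viio42/VI is rooted on E: E-G-Bb-Db.
The figure 42 means third inversion — the seventh is in the bass.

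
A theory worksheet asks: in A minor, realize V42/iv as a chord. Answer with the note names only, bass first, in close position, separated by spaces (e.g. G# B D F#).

G A C# E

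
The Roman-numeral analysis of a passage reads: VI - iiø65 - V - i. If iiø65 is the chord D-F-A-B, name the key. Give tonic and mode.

A minor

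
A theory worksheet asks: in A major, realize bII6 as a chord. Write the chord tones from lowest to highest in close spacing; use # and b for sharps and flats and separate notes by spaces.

Scale degree 2 in A major is B; lowering it a half step gives Bb. bII6 is the Neapolitan sixth — a major triad on the lowered second degree, here in its customary first inversion.
So the chord is Bb-D-F, a major triad.
With the 6 figure the chord is in first inversion; from the bass D upward in close position it reads D-F-Bb.

D F Bb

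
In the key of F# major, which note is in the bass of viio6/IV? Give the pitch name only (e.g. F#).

C#

The applied chord viio6/IV is rooted on A#: A#-C#-E.
The figure 6 means first inversion — the third is in the bass.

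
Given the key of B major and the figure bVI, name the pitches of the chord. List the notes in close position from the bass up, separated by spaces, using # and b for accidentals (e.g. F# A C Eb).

G B D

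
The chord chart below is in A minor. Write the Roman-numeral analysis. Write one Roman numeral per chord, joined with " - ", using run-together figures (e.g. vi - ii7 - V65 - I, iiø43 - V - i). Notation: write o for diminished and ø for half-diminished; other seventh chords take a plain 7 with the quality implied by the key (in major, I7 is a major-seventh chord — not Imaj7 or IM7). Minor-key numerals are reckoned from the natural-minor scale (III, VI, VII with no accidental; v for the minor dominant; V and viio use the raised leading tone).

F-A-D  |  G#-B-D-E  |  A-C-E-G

iv6 - V65 - i7

F-A-D: minor triad on D = scale degree 4 → iv6.
G#-B-D-E: root E is the dominant; dominant seventh chord there is V65.
A-C-E-G: root A is the tonic; minor seventh chord there is i7.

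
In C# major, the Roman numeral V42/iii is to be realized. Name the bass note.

The applied chord V42/iii is rooted on B#: B#-D##-F##-A#.
The figure 42 means third inversion — the seventh is in the bass.

A#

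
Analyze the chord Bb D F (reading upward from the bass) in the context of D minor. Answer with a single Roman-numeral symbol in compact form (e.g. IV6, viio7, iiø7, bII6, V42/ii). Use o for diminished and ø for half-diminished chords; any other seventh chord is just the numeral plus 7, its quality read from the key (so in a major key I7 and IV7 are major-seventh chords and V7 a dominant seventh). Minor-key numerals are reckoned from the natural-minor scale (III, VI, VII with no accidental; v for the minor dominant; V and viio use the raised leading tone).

VI

Stacked in thirds the chord is Bb-D-F: a major triad on Bb.
In D minor, Bb is the submediant; the diatonic major triad there is VI.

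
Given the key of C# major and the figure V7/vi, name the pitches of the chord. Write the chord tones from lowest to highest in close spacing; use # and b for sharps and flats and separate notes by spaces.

V7/vi is a secondary dominant — the dominant seventh of vi. vi in C# major is A#, so the applied chord's root is E#, a perfect fifth above.
Building a dominant seventh chord on E# gives E#-G##-B#-D#.

E# G## B# D#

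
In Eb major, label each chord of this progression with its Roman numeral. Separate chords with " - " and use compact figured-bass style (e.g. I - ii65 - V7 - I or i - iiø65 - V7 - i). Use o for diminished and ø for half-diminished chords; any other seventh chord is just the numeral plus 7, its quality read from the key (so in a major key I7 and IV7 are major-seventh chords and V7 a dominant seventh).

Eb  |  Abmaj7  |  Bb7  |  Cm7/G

I - IV7 - V7 - vi43

Eb has root Eb, degree 1 in Eb major, so I.
Abmaj7 has root Ab, degree 4 in Eb major, so IV7.
Bb7: root Bb is the dominant; dominant seventh chord there is V7.
Cm7/G: minor seventh chord on C = scale degree 6 → vi43.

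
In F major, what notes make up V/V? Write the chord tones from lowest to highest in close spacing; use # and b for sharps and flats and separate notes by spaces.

V/V is a secondary dominant — the dominant triad of V. V in F major is C, so the applied chord's root is G, a perfect fifth above.
Building a major triad on G gives G-B-D.

G B D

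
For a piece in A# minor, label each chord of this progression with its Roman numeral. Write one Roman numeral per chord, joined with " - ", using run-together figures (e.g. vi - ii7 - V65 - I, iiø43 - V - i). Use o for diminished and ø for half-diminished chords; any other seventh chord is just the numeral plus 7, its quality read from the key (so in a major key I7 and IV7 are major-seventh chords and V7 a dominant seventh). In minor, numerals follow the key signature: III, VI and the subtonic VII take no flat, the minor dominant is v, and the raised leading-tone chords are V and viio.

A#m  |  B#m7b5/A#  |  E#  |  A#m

i - iiø42 - V - i

A#m has root A#, degree 1 in A# minor, so i.
B#m7b5/A# has root B#, degree 2 in A# minor, so iiø42.
E#: root E# is the dominant; major triad there is V.
A#m has root A#, degree 1 in A# minor, so i.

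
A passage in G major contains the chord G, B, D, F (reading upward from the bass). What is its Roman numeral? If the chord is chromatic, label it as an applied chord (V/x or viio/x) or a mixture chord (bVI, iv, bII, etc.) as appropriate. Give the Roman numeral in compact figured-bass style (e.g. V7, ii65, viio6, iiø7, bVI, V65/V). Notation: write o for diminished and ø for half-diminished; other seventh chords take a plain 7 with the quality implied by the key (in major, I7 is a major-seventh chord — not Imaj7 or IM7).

V7/IV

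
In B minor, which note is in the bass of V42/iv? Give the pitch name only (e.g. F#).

A

The applied chord V42/iv is rooted on B: B-D#-F#-A.
The figure 42 means third inversion — the seventh is in the bass.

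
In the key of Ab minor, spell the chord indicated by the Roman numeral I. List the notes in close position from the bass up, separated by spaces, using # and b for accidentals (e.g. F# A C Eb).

Ab C Eb

Scale degree 1 in Ab minor is Ab; here the chord built on it is altered to a major triad. I is the major tonic (Picardy third), borrowed from the parallel major.
So the chord is Ab-C-Eb.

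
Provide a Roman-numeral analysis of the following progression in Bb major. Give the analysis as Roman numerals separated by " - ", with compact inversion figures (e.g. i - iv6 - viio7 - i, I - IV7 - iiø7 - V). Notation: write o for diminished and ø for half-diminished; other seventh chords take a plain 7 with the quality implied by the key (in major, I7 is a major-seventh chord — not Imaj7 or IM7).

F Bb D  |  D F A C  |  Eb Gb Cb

F-Bb-D: root Bb is the tonic; major triad there is I64.
D-F-A-C: minor seventh chord on D = scale degree 3 → iii7.
Eb-Gb-Cb: Cb with this quality isn't in the key; a major triad on b2 is the Neapolitan sixth, bII6 (third, Eb, in the bass — hence the 6).

I64 - iii7 - bII6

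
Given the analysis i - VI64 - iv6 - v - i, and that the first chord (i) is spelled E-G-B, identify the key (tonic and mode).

E minor

i is given as E-G-B — a minor triad with root E.
If E is scale degree 1 and the mode makes that degree carry a minor triad, the tonic is E and the mode is minor.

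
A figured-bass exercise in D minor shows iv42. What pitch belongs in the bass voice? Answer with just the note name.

F

iv in D minor has root G; the chord is G-Bb-D-F.
The figure 42 means third inversion — the seventh is in the bass.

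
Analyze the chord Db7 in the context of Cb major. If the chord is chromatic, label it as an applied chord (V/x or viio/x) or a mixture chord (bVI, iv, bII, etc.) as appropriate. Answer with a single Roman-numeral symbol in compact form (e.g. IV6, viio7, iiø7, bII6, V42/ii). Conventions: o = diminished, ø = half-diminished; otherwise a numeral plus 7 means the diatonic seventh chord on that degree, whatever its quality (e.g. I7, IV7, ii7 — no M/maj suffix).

Stacked in thirds the chord is Db-F-Ab-Cb: a dominant seventh chord on Db.
Db is not a diatonic chord root with this quality in Cb major, but it lies a perfect fifth above Gb (V), so the chord functions as an applied dominant of V.

V7/V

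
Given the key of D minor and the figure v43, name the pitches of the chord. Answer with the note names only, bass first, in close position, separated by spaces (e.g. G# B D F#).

E G A C

In D minor, scale degree 5 is A, and the diatonic chord built there is a minor seventh chord.
That chord is spelled A-C-E-G.
With the 43 figure the chord is in second inversion; from the bass E upward in close position it reads E-G-A-C.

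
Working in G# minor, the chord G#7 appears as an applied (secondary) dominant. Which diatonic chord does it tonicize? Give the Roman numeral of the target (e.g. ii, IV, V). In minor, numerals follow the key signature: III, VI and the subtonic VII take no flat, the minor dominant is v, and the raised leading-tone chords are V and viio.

iv

The chord is a dominant seventh chord on G#.
A dominant resolves down a perfect fifth: G# → C#. In G# minor, C# is scale degree 4, i.e. iv.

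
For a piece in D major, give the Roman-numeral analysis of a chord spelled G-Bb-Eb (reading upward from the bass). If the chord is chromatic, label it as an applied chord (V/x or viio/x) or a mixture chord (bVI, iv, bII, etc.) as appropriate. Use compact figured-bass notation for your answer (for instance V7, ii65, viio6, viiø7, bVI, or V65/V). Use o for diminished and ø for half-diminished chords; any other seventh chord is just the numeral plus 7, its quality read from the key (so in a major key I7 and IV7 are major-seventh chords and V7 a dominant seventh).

Stacked in thirds the chord is Eb-G-Bb: a major triad on Eb.
Eb is the lowered second degree of D major (diatonic 2 would be E). This is the Neapolitan sixth — a major triad on the lowered second degree, here in its customary first inversion.
With G in the bass the chord is in first inversion, so the figured bass is 6.

bII6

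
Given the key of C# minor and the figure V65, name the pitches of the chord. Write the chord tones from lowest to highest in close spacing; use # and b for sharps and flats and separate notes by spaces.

B# D# F# G#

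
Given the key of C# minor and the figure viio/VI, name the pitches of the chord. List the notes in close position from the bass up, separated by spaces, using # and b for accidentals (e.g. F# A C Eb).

The slash marks an applied leading-tone chord: viio of VI. In C# minor, VI is A, so the leading tone to it is G#, a half step below.
Building a diminished triad on G# gives G#-B-D.

G# B D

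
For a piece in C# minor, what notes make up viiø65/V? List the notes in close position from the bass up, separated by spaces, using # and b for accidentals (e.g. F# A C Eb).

viiø65/V is a secondary leading-tone chord. The target V is G# in C# minor; the applied chord is rooted a semitone below, on F##.
Building a half-diminished seventh chord on F## gives F##-A#-C#-E#.
The figured bass 65 indicates first inversion, placing the third (A#) in the bass: A#-C#-E#-F##.

A# C# E# F##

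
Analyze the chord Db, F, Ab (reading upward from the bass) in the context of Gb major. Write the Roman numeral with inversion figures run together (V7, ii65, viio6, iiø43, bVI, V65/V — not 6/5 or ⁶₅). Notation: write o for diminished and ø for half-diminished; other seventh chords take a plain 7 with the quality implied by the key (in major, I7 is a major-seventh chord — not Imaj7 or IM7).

V

The pitches Db-F-Ab form a major triad rooted on Db.
Db is scale degree 5 in Gb major, and a major triad on that degree is written V.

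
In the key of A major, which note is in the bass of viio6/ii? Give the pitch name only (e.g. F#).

The applied chord viio6/ii is rooted on A#: A#-C#-E.
The figure 6 means first inversion — the third is in the bass.

C#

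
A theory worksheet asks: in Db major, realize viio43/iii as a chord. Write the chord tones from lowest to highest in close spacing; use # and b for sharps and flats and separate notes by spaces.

Bb Db E G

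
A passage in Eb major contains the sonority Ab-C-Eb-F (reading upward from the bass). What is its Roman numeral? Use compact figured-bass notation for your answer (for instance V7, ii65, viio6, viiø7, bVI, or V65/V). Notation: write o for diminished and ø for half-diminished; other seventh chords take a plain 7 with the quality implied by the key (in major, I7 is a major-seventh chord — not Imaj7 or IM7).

ii65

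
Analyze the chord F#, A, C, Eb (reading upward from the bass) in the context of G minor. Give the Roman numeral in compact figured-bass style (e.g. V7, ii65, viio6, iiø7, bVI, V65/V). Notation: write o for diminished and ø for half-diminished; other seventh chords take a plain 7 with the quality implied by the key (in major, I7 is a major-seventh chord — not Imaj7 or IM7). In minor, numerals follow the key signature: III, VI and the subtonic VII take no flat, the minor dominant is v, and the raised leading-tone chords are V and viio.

viio7

Stacked in thirds the chord is F#-A-C-Eb: a fully diminished seventh chord on F#.
F# is scale degree 7 in G minor, and a fully diminished seventh chord on that degree is written viio7.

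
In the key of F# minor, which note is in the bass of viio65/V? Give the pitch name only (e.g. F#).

D#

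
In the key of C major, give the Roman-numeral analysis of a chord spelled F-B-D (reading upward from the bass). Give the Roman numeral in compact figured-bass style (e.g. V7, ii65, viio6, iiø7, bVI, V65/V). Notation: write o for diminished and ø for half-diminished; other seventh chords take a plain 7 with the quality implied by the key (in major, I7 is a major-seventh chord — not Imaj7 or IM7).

viio64

The pitches B-D-F form a diminished triad rooted on B.
In C major, B is the leading tone; the diatonic diminished triad there is viio.
With F in the bass the chord is in second inversion, so the figured bass is 64.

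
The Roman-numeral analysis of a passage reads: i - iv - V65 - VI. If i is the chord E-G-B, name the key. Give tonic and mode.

E minor

The chord Em is a minor triad rooted on E; its label is i.
If E is scale degree 1 and the mode makes that degree carry a minor triad, the tonic is E and the mode is minor.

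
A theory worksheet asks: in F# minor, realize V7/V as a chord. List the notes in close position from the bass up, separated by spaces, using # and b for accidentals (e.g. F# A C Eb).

G# B# D# F#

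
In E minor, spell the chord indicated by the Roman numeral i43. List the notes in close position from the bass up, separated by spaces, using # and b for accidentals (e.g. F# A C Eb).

B D E G

The numeral's case and figure indicate a minor seventh chord. In E minor its root, the first degree, is E.
That chord is spelled E-G-B-D.
The figured bass 43 indicates second inversion, placing the fifth (B) in the bass: B-D-E-G.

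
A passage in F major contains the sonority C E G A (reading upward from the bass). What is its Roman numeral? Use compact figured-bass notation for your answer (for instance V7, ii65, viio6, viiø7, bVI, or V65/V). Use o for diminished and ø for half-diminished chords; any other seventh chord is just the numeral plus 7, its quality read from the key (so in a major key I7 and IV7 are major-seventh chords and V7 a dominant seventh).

iii65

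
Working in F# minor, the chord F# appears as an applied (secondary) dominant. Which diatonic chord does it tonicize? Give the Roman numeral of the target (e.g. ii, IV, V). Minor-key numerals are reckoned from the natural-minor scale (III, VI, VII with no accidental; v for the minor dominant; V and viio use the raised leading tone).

iv

The chord is a major triad on F#.
A dominant resolves down a perfect fifth: F# → B. In F# minor, B is scale degree 4, i.e. iv.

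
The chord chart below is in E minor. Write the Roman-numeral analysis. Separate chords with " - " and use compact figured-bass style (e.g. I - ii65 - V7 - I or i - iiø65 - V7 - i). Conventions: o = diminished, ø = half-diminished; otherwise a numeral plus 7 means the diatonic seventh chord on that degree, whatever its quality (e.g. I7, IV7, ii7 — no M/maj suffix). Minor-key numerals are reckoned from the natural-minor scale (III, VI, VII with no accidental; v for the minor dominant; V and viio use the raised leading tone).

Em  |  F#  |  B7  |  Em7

i - V/V - V7 - i7

Em: root E is the tonic; minor triad there is i.
F# is the secondary dominant of V (major triad on F#): V/V.
B7 has root B, degree 5 in E minor, so V7.
Em7 has root E, degree 1 in E minor, so i7.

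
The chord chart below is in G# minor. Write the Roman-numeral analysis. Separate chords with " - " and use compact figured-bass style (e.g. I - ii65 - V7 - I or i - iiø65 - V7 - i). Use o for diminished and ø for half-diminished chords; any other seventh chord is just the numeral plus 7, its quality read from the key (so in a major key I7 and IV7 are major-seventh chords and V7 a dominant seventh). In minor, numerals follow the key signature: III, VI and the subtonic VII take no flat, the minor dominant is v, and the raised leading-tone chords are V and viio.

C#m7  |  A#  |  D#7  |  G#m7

C#m7: minor seventh chord on C# = scale degree 4 → iv7.
A#: chromatic; A# is V of V, so V/V.
D#7: dominant seventh chord on D# = scale degree 5 → V7.
G#m7: minor seventh chord on G# = scale degree 1 → i7.

iv7 - V/V - V7 - i7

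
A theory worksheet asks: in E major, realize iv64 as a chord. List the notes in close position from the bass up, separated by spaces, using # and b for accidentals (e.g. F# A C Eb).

E A C

iv64 is the minor subdominant, borrowed from the parallel minor. In E major that root is A.
So the chord is A-C-E, a minor triad.
With the 64 figure the chord is in second inversion; from the bass E upward in close position it reads E-A-C.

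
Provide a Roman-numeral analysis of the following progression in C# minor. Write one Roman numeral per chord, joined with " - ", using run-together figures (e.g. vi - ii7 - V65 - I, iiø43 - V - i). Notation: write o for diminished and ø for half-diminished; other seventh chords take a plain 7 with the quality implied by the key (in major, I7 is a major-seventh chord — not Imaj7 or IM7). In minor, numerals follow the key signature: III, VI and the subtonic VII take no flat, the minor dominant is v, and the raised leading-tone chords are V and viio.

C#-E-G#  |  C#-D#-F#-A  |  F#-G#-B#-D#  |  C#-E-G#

C#-E-G# has root C#, degree 1 in C# minor, so i.
C#-D#-F#-A: half-diminished seventh chord on D# = scale degree 2 → iiø42.
F#-G#-B#-D# has root G#, degree 5 in C# minor, so V42.
C#-E-G#: root C# is the tonic; minor triad there is i.

i - iiø42 - V42 - i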